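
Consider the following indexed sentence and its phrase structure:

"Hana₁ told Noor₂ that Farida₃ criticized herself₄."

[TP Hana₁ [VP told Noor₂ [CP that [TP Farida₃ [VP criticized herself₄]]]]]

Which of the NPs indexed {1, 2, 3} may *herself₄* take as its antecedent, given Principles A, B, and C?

*herself* is an anaphor, so Principle A applies: it must be bound in its binding domain.
Binding domain of *herself₄*: the embedded TP, whose subject is Farida₃.
*Hana₁* c-commands the anaphor but is outside its binding domain → cannot satisfy Principle A.
*Noor₂* c-commands the anaphor but is outside its binding domain → cannot satisfy Principle A.
*Farida₃* c-commands the anaphor within its binding domain → licit binder.

{3}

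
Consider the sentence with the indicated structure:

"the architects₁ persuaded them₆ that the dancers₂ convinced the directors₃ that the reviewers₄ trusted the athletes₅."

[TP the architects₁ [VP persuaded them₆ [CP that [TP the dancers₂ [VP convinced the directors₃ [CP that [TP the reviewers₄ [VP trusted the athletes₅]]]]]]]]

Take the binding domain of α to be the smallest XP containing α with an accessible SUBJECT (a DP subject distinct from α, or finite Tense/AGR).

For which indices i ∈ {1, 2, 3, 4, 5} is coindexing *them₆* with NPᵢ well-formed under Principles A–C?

*them* is a pronoun, so Principle B applies: it must be free in its binding domain.
Binding domain of *them₆*: the matrix TP, whose subject is the architects₁.
*the architects₁* c-commands the pronoun within its binding domain → coindexation would violate Principle B.
*the dancers₂*: the pronoun c-commands this R-expression → coindexation would violate Principle C on *the dancers₂*.
*the directors₃*: the pronoun c-commands this R-expression → coindexation would violate Principle C on *the directors₃*.
*the reviewers₄*: the pronoun c-commands this R-expression → coindexation would violate Principle C on *the reviewers₄*.
*the athletes₅*: the pronoun c-commands this R-expression → coindexation would violate Principle C on *the athletes₅*.

none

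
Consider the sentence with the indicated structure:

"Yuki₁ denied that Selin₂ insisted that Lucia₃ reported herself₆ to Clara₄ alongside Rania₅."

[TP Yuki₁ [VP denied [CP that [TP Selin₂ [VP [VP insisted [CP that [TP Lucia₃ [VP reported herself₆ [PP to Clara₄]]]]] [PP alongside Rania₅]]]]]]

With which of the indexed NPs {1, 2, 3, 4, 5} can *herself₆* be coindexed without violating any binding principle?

*herself* is an anaphor, so Principle A applies: it must be bound in its binding domain.
Binding domain of *herself₆*: the embedded TP, whose subject is Lucia₃.
*Yuki₁* c-commands the anaphor but is outside its binding domain → cannot satisfy Principle A.
*Selin₂* c-commands the anaphor but is outside its binding domain → cannot satisfy Principle A.
*Lucia₃* c-commands the anaphor within its binding domain → licit binder.
*Clara₄* does not c-command the anaphor → cannot bind it.
*Rania₅* does not c-command the anaphor → cannot bind it.

{3}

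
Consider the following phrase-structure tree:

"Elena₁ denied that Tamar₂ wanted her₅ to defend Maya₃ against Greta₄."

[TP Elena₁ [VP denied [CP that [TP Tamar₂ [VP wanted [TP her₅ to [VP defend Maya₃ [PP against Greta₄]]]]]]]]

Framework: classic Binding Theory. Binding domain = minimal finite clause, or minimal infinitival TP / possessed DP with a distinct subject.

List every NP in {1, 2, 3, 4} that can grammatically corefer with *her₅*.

{1}

*her* is a pronoun, so Principle B applies: it must be free in its binding domain.
Binding domain of *her₅*: the embedded TP, whose subject is Tamar₂.
*Elena₁* c-commands the pronoun but from outside its binding domain, and is not c-commanded by it → coindexation permitted.
*Tamar₂* c-commands the pronoun within its binding domain → coindexation would violate Principle B.
*Maya₃*: the pronoun c-commands this R-expression → coindexation would violate Principle C on *Maya₃*.
*Greta₄*: the pronoun c-commands this R-expression → coindexation would violate Principle C on *Greta₄*.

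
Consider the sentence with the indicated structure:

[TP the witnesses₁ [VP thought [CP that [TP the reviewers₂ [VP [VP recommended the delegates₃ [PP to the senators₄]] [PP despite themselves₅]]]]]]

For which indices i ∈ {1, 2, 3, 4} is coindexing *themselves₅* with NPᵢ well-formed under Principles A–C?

*themselves* is an anaphor, so Principle A applies: it must be bound in its binding domain.
Binding domain of *themselves₅*: the embedded TP, whose subject is the reviewers₂.
*the witnesses₁* c-commands the anaphor but is outside its binding domain → cannot satisfy Principle A.
*the reviewers₂* c-commands the anaphor within its binding domain → licit binder.
*the delegates₃* does not c-command the anaphor → cannot bind it.
*the senators₄* does not c-command the anaphor → cannot bind it.

{2}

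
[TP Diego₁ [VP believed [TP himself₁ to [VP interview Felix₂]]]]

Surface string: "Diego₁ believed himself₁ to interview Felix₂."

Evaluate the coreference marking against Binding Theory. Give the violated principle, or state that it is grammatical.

The two coindexed NPs are *Diego₁* and *himself₁*.
*himself₁* is an anaphor; its binding domain is the matrix TP, whose subject is Diego₁. *Diego₁* c-commands it within that domain and shares its index, so Principle A is satisfied.
*Diego₁* is an R-expression; *himself₁* does not c-command it, and no other NP shares its index, so Principle C is satisfied.
All principles are respected.

grammatical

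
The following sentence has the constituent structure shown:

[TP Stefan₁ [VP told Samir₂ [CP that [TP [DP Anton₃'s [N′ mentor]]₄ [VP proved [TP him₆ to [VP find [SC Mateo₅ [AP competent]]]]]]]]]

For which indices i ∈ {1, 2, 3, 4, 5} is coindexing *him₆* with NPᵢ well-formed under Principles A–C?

{1, 2, 3}

*him* is a pronoun, so Principle B applies: it must be free in its binding domain.
Binding domain of *him₆*: the embedded TP, whose subject is [Anton₃'s mentor]₄.
*Stefan₁* c-commands the pronoun but from outside its binding domain, and is not c-commanded by it → coindexation permitted.
*Samir₂* c-commands the pronoun but from outside its binding domain, and is not c-commanded by it → coindexation permitted.
*Anton₃* and the pronoun do not c-command one another → neither Principle B nor Principle C is at stake; coindexation permitted.
*[Anton₃'s mentor]₄* c-commands the pronoun within its binding domain → coindexation would violate Principle B.
*Mateo₅*: the pronoun c-commands this R-expression → coindexation would violate Principle C on *Mateo₅*.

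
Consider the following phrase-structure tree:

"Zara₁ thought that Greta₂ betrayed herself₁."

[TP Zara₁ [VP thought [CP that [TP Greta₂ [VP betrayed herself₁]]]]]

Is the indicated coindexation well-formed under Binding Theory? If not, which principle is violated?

Principle A

The two coindexed NPs are *Zara₁* and *herself₁*.
*herself₁* is an anaphor. Principle A requires it to be bound within its binding domain — the embedded TP, whose subject is Greta₂.
Within that domain it is c-commanded by *Greta₂*, which does not share its index.
*Zara₁* does c-command the anaphor, but from outside its binding domain.
The anaphor is unbound in its domain → Principle A violation.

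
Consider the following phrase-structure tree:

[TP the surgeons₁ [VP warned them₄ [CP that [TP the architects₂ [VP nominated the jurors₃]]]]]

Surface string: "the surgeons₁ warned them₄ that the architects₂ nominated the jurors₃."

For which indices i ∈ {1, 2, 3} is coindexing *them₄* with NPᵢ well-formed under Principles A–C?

none

*them* is a pronoun, so Principle B applies: it must be free in its binding domain.
Binding domain of *them₄*: the matrix TP, whose subject is the surgeons₁.
*the surgeons₁* c-commands the pronoun within its binding domain → coindexation would violate Principle B.
*the architects₂*: the pronoun c-commands this R-expression → coindexation would violate Principle C on *the architects₂*.
*the jurors₃*: the pronoun c-commands this R-expression → coindexation would violate Principle C on *the jurors₃*.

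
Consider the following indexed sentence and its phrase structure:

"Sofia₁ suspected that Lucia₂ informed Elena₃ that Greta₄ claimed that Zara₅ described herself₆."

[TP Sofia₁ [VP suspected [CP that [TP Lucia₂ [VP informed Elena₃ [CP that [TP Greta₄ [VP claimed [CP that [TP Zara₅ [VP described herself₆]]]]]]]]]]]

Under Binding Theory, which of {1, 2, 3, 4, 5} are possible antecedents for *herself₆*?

{5}

*herself* is an anaphor, so Principle A applies: it must be bound in its binding domain.
Binding domain of *herself₆*: the embedded TP, whose subject is Zara₅.
*Sofia₁* c-commands the anaphor but is outside its binding domain → cannot satisfy Principle A.
*Lucia₂* c-commands the anaphor but is outside its binding domain → cannot satisfy Principle A.
*Elena₃* c-commands the anaphor but is outside its binding domain → cannot satisfy Principle A.
*Greta₄* c-commands the anaphor but is outside its binding domain → cannot satisfy Principle A.
*Zara₅* c-commands the anaphor within its binding domain → licit binder.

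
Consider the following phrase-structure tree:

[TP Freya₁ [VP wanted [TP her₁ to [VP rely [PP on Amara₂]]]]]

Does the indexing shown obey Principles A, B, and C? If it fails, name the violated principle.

The two coindexed NPs are *Freya₁* and *her₁*.
*her₁* is a pronoun. Its binding domain is the matrix TP, whose subject is Freya₁.
*Freya₁* c-commands it within that domain and carries the same index.
The pronoun is locally bound → Principle B violation.

Principle B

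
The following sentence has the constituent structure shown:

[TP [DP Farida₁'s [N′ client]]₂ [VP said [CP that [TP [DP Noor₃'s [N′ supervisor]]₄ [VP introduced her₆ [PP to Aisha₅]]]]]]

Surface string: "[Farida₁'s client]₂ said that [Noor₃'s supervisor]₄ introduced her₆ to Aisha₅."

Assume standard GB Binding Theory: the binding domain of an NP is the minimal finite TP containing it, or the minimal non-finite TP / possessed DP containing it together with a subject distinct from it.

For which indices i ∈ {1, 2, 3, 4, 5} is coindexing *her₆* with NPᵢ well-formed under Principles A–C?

{1, 2, 3}

*her* is a pronoun, so Principle B applies: it must be free in its binding domain.
Binding domain of *her₆*: the embedded TP, whose subject is [Noor₃'s supervisor]₄.
*Farida₁* and the pronoun do not c-command one another → neither Principle B nor Principle C is at stake; coindexation permitted.
*[Farida₁'s client]₂* c-commands the pronoun but from outside its binding domain, and is not c-commanded by it → coindexation permitted.
*Noor₃* and the pronoun do not c-command one another → neither Principle B nor Principle C is at stake; coindexation permitted.
*[Noor₃'s supervisor]₄* c-commands the pronoun within its binding domain → coindexation would violate Principle B.
*Aisha₅*: the pronoun c-commands this R-expression → coindexation would violate Principle C on *Aisha₅*.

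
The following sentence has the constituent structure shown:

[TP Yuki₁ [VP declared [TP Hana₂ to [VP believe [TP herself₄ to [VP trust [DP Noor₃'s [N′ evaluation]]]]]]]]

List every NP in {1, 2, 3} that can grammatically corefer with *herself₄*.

{2}

*herself* is an anaphor, so Principle A applies: it must be bound in its binding domain.
Binding domain of *herself₄*: the embedded TP, whose subject is Hana₂.
*Yuki₁* c-commands the anaphor but is outside its binding domain → cannot satisfy Principle A.
*Hana₂* c-commands the anaphor within its binding domain → licit binder.
*Noor₃* does not c-command the anaphor → cannot bind it.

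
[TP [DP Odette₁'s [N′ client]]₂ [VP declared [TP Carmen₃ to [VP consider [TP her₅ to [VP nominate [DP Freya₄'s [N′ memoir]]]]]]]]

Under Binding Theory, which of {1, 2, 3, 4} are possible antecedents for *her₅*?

{1, 2}

*her* is a pronoun, so Principle B applies: it must be free in its binding domain.
Binding domain of *her₅*: the embedded TP, whose subject is Carmen₃.
*Odette₁* and the pronoun do not c-command one another → neither Principle B nor Principle C is at stake; coindexation permitted.
*[Odette₁'s client]₂* c-commands the pronoun but from outside its binding domain, and is not c-commanded by it → coindexation permitted.
*Carmen₃* c-commands the pronoun within its binding domain → coindexation would violate Principle B.
*Freya₄*: the pronoun c-commands this R-expression → coindexation would violate Principle C on *Freya₄*.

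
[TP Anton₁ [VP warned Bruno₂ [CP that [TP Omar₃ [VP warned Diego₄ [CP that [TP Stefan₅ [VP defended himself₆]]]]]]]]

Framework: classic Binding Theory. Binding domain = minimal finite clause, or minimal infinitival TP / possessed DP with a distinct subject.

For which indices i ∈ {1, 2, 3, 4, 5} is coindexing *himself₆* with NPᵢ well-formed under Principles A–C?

*himself* is an anaphor, so Principle A applies: it must be bound in its binding domain.
Binding domain of *himself₆*: the embedded TP, whose subject is Stefan₅.
*Anton₁* c-commands the anaphor but is outside its binding domain → cannot satisfy Principle A.
*Bruno₂* c-commands the anaphor but is outside its binding domain → cannot satisfy Principle A.
*Omar₃* c-commands the anaphor but is outside its binding domain → cannot satisfy Principle A.
*Diego₄* c-commands the anaphor but is outside its binding domain → cannot satisfy Principle A.
*Stefan₅* c-commands the anaphor within its binding domain → licit binder.

{5}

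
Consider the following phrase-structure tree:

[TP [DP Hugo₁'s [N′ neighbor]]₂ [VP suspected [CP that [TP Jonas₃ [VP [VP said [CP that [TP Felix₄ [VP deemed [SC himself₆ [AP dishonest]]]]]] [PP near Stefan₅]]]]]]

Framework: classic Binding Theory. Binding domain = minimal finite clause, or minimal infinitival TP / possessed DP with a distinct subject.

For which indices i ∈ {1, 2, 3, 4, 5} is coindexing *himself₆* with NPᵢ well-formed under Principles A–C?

{4}

*himself* is an anaphor, so Principle A applies: it must be bound in its binding domain.
Binding domain of *himself₆*: the embedded TP, whose subject is Felix₄.
*Hugo₁* does not c-command the anaphor → cannot bind it.
*[Hugo₁'s neighbor]₂* c-commands the anaphor but is outside its binding domain → cannot satisfy Principle A.
*Jonas₃* c-commands the anaphor but is outside its binding domain → cannot satisfy Principle A.
*Felix₄* c-commands the anaphor within its binding domain → licit binder.
*Stefan₅* does not c-command the anaphor → cannot bind it.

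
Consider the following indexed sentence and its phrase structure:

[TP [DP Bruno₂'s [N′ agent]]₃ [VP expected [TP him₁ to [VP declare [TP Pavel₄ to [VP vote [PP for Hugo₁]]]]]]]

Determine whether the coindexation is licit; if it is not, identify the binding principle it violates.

The two coindexed NPs are *him₁* and *Hugo₁*.
*Hugo₁* is an R-expression. Principle C requires it to be free everywhere.
*him₁* c-commands it and carries the same index.
The R-expression is bound → Principle C violation.

Principle C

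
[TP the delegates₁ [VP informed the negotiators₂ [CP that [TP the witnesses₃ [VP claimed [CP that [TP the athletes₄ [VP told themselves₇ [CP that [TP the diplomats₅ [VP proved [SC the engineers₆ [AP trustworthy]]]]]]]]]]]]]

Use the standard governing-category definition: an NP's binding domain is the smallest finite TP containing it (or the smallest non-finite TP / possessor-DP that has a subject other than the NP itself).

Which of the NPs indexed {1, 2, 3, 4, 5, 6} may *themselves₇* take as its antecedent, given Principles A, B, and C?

*themselves* is an anaphor, so Principle A applies: it must be bound in its binding domain.
Binding domain of *themselves₇*: the embedded TP, whose subject is the athletes₄.
*the delegates₁* c-commands the anaphor but is outside its binding domain → cannot satisfy Principle A.
*the negotiators₂* c-commands the anaphor but is outside its binding domain → cannot satisfy Principle A.
*the witnesses₃* c-commands the anaphor but is outside its binding domain → cannot satisfy Principle A.
*the athletes₄* c-commands the anaphor within its binding domain → licit binder.
*the diplomats₅* does not c-command the anaphor → cannot bind it.
*the engineers₆* does not c-command the anaphor → cannot bind it.

{4}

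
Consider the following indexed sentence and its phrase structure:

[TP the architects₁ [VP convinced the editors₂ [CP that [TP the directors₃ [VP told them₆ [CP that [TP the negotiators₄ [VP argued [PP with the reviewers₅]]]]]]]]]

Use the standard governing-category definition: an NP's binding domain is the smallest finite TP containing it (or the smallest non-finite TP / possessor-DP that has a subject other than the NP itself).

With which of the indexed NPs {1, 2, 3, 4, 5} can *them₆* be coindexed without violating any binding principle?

{1, 2}

*them* is a pronoun, so Principle B applies: it must be free in its binding domain.
Binding domain of *them₆*: the embedded TP, whose subject is the directors₃.
*the architects₁* c-commands the pronoun but from outside its binding domain, and is not c-commanded by it → coindexation permitted.
*the editors₂* c-commands the pronoun but from outside its binding domain, and is not c-commanded by it → coindexation permitted.
*the directors₃* c-commands the pronoun within its binding domain → coindexation would violate Principle B.
*the negotiators₄*: the pronoun c-commands this R-expression → coindexation would violate Principle C on *the negotiators₄*.
*the reviewers₅*: the pronoun c-commands this R-expression → coindexation would violate Principle C on *the reviewers₅*.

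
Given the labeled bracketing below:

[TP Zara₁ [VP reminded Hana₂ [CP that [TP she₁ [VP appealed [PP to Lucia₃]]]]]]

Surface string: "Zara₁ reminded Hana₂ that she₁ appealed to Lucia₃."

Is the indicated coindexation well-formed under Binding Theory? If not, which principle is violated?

grammatical

The two coindexed NPs are *Zara₁* and *she₁*.
*she₁* is a pronoun; nothing c-commands it within its binding domain (the embedded TP.), so Principle B holds trivially.
*Zara₁* is an R-expression; *she₁* does not c-command it, and no other NP shares its index, so Principle C is satisfied.
All principles are respected.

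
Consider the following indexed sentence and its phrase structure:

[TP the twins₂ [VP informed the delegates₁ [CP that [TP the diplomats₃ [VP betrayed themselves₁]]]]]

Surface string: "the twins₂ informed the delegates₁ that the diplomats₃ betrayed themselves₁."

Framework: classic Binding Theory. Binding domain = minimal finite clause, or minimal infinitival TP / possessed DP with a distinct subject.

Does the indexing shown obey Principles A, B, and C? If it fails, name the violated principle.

The two coindexed NPs are *the delegates₁* and *themselves₁*.
*themselves₁* is an anaphor. Principle A requires it to be bound within its binding domain — the embedded TP, whose subject is the diplomats₃.
Within that domain it is c-commanded by *the diplomats₃*, which does not share its index.
*the delegates₁* does c-command the anaphor, but from outside its binding domain.
The anaphor is unbound in its domain → Principle A violation.

Principle A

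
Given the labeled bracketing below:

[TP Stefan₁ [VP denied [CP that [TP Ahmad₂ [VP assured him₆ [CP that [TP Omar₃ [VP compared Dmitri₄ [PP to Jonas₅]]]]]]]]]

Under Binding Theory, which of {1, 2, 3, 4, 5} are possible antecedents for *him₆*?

*him* is a pronoun, so Principle B applies: it must be free in its binding domain.
Binding domain of *him₆*: the embedded TP, whose subject is Ahmad₂.
*Stefan₁* c-commands the pronoun but from outside its binding domain, and is not c-commanded by it → coindexation permitted.
*Ahmad₂* c-commands the pronoun within its binding domain → coindexation would violate Principle B.
*Omar₃*: the pronoun c-commands this R-expression → coindexation would violate Principle C on *Omar₃*.
*Dmitri₄*: the pronoun c-commands this R-expression → coindexation would violate Principle C on *Dmitri₄*.
*Jonas₅*: the pronoun c-commands this R-expression → coindexation would violate Principle C on *Jonas₅*.

{1}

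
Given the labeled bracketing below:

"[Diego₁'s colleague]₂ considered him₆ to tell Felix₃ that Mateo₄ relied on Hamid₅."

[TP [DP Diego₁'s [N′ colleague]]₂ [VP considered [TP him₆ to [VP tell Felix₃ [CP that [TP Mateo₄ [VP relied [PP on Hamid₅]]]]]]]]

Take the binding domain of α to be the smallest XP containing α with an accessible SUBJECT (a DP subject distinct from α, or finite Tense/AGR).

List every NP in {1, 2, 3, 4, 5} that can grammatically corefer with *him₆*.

{1}

*him* is a pronoun, so Principle B applies: it must be free in its binding domain.
Binding domain of *him₆*: the matrix TP, whose subject is [Diego₁'s colleague]₂.
*Diego₁* and the pronoun do not c-command one another → neither Principle B nor Principle C is at stake; coindexation permitted.
*[Diego₁'s colleague]₂* c-commands the pronoun within its binding domain → coindexation would violate Principle B.
*Felix₃*: the pronoun c-commands this R-expression → coindexation would violate Principle C on *Felix₃*.
*Mateo₄*: the pronoun c-commands this R-expression → coindexation would violate Principle C on *Mateo₄*.
*Hamid₅*: the pronoun c-commands this R-expression → coindexation would violate Principle C on *Hamid₅*.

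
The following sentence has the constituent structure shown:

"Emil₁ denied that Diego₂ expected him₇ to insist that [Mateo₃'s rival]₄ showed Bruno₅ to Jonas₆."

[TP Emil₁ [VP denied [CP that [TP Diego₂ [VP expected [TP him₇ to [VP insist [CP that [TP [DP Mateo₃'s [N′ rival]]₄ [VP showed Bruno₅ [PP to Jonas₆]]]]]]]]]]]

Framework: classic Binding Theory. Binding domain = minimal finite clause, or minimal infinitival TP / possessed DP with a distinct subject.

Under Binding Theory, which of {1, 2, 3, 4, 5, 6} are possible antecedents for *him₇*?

{1}

*him* is a pronoun, so Principle B applies: it must be free in its binding domain.
Binding domain of *him₇*: the embedded TP, whose subject is Diego₂.
*Emil₁* c-commands the pronoun but from outside its binding domain, and is not c-commanded by it → coindexation permitted.
*Diego₂* c-commands the pronoun within its binding domain → coindexation would violate Principle B.
*Mateo₃*: the pronoun c-commands this R-expression → coindexation would violate Principle C on *Mateo₃*.
*[Mateo₃'s rival]₄*: the pronoun c-commands this R-expression → coindexation would violate Principle C on *[Mateo₃'s rival]₄*.
*Bruno₅*: the pronoun c-commands this R-expression → coindexation would violate Principle C on *Bruno₅*.
*Jonas₆*: the pronoun c-commands this R-expression → coindexation would violate Principle C on *Jonas₆*.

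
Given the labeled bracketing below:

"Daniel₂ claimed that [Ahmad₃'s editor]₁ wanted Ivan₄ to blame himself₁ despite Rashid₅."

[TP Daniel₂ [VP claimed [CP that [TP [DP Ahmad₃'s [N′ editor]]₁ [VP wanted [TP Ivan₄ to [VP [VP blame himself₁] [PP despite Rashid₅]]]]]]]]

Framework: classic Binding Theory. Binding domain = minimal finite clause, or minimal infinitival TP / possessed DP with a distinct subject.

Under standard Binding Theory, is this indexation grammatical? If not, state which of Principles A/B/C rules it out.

Principle A

The two coindexed NPs are *[Ahmad₃'s editor]₁* and *himself₁*.
*himself₁* is an anaphor. Principle A requires it to be bound within its binding domain — the embedded TP, whose subject is Ivan₄.
Within that domain it is c-commanded by *Ivan₄*, which does not share its index.
*[Ahmad₃'s editor]₁* does c-command the anaphor, but from outside its binding domain.
The anaphor is unbound in its domain → Principle A violation.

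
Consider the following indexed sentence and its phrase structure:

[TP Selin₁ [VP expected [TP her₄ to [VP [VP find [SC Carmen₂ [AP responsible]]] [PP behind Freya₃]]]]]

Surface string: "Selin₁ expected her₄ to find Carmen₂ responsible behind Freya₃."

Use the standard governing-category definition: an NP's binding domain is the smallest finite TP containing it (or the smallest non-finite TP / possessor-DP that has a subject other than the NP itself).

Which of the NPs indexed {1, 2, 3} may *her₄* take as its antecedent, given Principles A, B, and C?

none

*her* is a pronoun, so Principle B applies: it must be free in its binding domain.
Binding domain of *her₄*: the matrix TP, whose subject is Selin₁.
*Selin₁* c-commands the pronoun within its binding domain → coindexation would violate Principle B.
*Carmen₂*: the pronoun c-commands this R-expression → coindexation would violate Principle C on *Carmen₂*.
*Freya₃*: the pronoun c-commands this R-expression → coindexation would violate Principle C on *Freya₃*.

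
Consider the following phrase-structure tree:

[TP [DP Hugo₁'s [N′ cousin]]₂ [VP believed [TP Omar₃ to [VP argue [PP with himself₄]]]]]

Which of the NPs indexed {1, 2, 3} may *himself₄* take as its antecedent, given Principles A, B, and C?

{3}

*himself* is an anaphor, so Principle A applies: it must be bound in its binding domain.
Binding domain of *himself₄*: the embedded TP, whose subject is Omar₃.
*Hugo₁* does not c-command the anaphor → cannot bind it.
*[Hugo₁'s cousin]₂* c-commands the anaphor but is outside its binding domain → cannot satisfy Principle A.
*Omar₃* c-commands the anaphor within its binding domain → licit binder.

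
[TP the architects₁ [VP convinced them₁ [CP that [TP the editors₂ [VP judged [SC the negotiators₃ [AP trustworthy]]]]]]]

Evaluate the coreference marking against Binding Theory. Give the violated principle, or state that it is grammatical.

Principle B

The two coindexed NPs are *the architects₁* and *them₁*.
*them₁* is a pronoun. Its binding domain is the matrix TP, whose subject is the architects₁.
*the architects₁* c-commands it within that domain and carries the same index.
The pronoun is locally bound → Principle B violation.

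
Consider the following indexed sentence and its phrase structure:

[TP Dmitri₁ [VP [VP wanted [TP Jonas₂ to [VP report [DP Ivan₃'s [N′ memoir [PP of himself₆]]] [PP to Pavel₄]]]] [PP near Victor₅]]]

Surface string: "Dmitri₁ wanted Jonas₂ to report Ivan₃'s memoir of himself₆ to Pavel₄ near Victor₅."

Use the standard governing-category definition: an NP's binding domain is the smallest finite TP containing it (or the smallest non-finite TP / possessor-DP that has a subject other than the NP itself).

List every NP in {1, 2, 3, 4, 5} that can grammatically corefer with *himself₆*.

{3}

*himself* is an anaphor, so Principle A applies: it must be bound in its binding domain.
Binding domain of *himself₆*: the possessed DP, whose subject is Ivan₃.
*Dmitri₁* c-commands the anaphor but is outside its binding domain → cannot satisfy Principle A.
*Jonas₂* c-commands the anaphor but is outside its binding domain → cannot satisfy Principle A.
*Ivan₃* c-commands the anaphor within its binding domain → licit binder.
*Pavel₄* does not c-command the anaphor → cannot bind it.
*Victor₅* does not c-command the anaphor → cannot bind it.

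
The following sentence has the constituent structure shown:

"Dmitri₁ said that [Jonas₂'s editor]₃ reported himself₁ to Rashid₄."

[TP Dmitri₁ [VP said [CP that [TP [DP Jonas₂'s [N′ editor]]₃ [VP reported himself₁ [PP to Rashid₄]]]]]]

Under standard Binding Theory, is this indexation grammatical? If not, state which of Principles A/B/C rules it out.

The two coindexed NPs are *Dmitri₁* and *himself₁*.
*himself₁* is an anaphor. Principle A requires it to be bound within its binding domain — the embedded TP, whose subject is [Jonas₂'s editor]₃.
Within that domain it is c-commanded by *[Jonas₂'s editor]₃*, which does not share its index.
*Dmitri₁* does c-command the anaphor, but from outside its binding domain.
The anaphor is unbound in its domain → Principle A violation.

Principle A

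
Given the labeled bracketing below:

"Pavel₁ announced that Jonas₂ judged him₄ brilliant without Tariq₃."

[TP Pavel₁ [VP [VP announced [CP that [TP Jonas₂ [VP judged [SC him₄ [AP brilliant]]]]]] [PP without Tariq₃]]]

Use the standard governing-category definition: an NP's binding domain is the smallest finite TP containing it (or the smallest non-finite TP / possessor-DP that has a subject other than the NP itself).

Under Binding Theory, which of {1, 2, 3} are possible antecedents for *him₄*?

{1, 3}

*him* is a pronoun, so Principle B applies: it must be free in its binding domain.
Binding domain of *him₄*: the embedded TP, whose subject is Jonas₂.
*Pavel₁* c-commands the pronoun but from outside its binding domain, and is not c-commanded by it → coindexation permitted.
*Jonas₂* c-commands the pronoun within its binding domain → coindexation would violate Principle B.
*Tariq₃* and the pronoun do not c-command one another → neither Principle B nor Principle C is at stake; coindexation permitted.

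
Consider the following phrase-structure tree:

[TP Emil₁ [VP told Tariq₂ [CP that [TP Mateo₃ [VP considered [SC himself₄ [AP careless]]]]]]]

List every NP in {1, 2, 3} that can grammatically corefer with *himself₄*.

{3}

*himself* is an anaphor, so Principle A applies: it must be bound in its binding domain.
Binding domain of *himself₄*: the embedded TP, whose subject is Mateo₃.
*Emil₁* c-commands the anaphor but is outside its binding domain → cannot satisfy Principle A.
*Tariq₂* c-commands the anaphor but is outside its binding domain → cannot satisfy Principle A.
*Mateo₃* c-commands the anaphor within its binding domain → licit binder.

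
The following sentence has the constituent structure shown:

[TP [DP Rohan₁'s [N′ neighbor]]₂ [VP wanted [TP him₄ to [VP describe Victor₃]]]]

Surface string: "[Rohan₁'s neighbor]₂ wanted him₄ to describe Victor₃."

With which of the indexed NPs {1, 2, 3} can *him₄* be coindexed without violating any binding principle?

{1}

*him* is a pronoun, so Principle B applies: it must be free in its binding domain.
Binding domain of *him₄*: the matrix TP, whose subject is [Rohan₁'s neighbor]₂.
*Rohan₁* and the pronoun do not c-command one another → neither Principle B nor Principle C is at stake; coindexation permitted.
*[Rohan₁'s neighbor]₂* c-commands the pronoun within its binding domain → coindexation would violate Principle B.
*Victor₃*: the pronoun c-commands this R-expression → coindexation would violate Principle C on *Victor₃*.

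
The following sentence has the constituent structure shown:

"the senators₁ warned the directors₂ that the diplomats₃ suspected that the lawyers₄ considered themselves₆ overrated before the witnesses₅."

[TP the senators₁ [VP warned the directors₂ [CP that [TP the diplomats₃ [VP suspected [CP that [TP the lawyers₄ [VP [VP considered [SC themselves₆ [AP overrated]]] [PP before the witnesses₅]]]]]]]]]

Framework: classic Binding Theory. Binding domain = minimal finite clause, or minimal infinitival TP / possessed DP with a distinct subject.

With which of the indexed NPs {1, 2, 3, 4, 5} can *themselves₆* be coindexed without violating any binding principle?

*themselves* is an anaphor, so Principle A applies: it must be bound in its binding domain.
Binding domain of *themselves₆*: the embedded TP, whose subject is the lawyers₄.
*the senators₁* c-commands the anaphor but is outside its binding domain → cannot satisfy Principle A.
*the directors₂* c-commands the anaphor but is outside its binding domain → cannot satisfy Principle A.
*the diplomats₃* c-commands the anaphor but is outside its binding domain → cannot satisfy Principle A.
*the lawyers₄* c-commands the anaphor within its binding domain → licit binder.
*the witnesses₅* does not c-command the anaphor → cannot bind it.

{4}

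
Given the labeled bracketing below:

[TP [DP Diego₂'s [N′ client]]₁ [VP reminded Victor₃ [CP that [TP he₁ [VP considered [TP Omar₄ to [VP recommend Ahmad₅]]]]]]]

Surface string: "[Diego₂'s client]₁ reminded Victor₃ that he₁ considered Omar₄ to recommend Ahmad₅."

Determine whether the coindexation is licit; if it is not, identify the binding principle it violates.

grammatical

The two coindexed NPs are *[Diego₂'s client]₁* and *he₁*.
*he₁* is a pronoun; nothing c-commands it within its binding domain (the embedded TP.), so Principle B holds trivially.
*[Diego₂'s client]₁* is an R-expression; *he₁* does not c-command it, and no other NP shares its index, so Principle C is satisfied.
All principles are respected.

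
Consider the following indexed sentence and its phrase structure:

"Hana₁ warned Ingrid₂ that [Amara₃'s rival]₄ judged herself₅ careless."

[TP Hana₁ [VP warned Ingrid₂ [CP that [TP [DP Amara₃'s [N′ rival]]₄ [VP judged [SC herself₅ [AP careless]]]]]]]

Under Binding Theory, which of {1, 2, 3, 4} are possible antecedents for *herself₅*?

{4}

*herself* is an anaphor, so Principle A applies: it must be bound in its binding domain.
Binding domain of *herself₅*: the embedded TP, whose subject is [Amara₃'s rival]₄.
*Hana₁* c-commands the anaphor but is outside its binding domain → cannot satisfy Principle A.
*Ingrid₂* c-commands the anaphor but is outside its binding domain → cannot satisfy Principle A.
*Amara₃* does not c-command the anaphor → cannot bind it.
*[Amara₃'s rival]₄* c-commands the anaphor within its binding domain → licit binder.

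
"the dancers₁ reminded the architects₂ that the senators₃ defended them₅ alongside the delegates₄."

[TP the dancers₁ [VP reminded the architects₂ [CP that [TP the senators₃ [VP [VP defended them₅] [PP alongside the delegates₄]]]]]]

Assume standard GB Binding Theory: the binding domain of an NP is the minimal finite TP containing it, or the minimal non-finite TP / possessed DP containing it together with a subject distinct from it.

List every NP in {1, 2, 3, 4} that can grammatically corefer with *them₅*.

{1, 2, 4}

*them* is a pronoun, so Principle B applies: it must be free in its binding domain.
Binding domain of *them₅*: the embedded TP, whose subject is the senators₃.
*the dancers₁* c-commands the pronoun but from outside its binding domain, and is not c-commanded by it → coindexation permitted.
*the architects₂* c-commands the pronoun but from outside its binding domain, and is not c-commanded by it → coindexation permitted.
*the senators₃* c-commands the pronoun within its binding domain → coindexation would violate Principle B.
*the delegates₄* and the pronoun do not c-command one another → neither Principle B nor Principle C is at stake; coindexation permitted.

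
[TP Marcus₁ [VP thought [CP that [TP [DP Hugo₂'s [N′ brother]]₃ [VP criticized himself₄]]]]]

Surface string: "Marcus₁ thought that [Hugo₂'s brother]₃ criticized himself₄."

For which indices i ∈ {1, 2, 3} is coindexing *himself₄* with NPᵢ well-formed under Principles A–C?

{3}

*himself* is an anaphor, so Principle A applies: it must be bound in its binding domain.
Binding domain of *himself₄*: the embedded TP, whose subject is [Hugo₂'s brother]₃.
*Marcus₁* c-commands the anaphor but is outside its binding domain → cannot satisfy Principle A.
*Hugo₂* does not c-command the anaphor → cannot bind it.
*[Hugo₂'s brother]₃* c-commands the anaphor within its binding domain → licit binder.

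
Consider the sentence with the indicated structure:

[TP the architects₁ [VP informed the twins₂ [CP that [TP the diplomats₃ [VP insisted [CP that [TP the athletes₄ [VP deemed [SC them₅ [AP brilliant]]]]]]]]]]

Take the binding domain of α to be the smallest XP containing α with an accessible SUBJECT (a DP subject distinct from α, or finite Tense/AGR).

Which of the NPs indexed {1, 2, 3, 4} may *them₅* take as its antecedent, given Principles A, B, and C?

{1, 2, 3}

*them* is a pronoun, so Principle B applies: it must be free in its binding domain.
Binding domain of *them₅*: the embedded TP, whose subject is the athletes₄.
*the architects₁* c-commands the pronoun but from outside its binding domain, and is not c-commanded by it → coindexation permitted.
*the twins₂* c-commands the pronoun but from outside its binding domain, and is not c-commanded by it → coindexation permitted.
*the diplomats₃* c-commands the pronoun but from outside its binding domain, and is not c-commanded by it → coindexation permitted.
*the athletes₄* c-commands the pronoun within its binding domain → coindexation would violate Principle B.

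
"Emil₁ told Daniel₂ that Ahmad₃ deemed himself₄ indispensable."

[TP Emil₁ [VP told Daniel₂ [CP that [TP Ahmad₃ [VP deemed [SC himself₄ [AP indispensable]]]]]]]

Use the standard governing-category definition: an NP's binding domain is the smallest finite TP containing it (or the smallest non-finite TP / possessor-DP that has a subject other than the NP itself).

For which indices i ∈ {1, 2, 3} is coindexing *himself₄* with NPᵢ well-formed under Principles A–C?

{3}

*himself* is an anaphor, so Principle A applies: it must be bound in its binding domain.
Binding domain of *himself₄*: the embedded TP, whose subject is Ahmad₃.
*Emil₁* c-commands the anaphor but is outside its binding domain → cannot satisfy Principle A.
*Daniel₂* c-commands the anaphor but is outside its binding domain → cannot satisfy Principle A.
*Ahmad₃* c-commands the anaphor within its binding domain → licit binder.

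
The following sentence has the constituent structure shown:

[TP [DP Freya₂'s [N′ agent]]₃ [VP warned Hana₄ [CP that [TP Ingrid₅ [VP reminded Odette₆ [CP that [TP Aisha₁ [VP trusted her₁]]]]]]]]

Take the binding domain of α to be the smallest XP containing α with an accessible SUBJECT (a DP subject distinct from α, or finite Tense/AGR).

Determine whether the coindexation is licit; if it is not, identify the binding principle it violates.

Principle B

The two coindexed NPs are *Aisha₁* and *her₁*.
*her₁* is a pronoun. Its binding domain is the embedded TP, whose subject is Aisha₁.
*Aisha₁* c-commands it within that domain and carries the same index.
The pronoun is locally bound → Principle B violation.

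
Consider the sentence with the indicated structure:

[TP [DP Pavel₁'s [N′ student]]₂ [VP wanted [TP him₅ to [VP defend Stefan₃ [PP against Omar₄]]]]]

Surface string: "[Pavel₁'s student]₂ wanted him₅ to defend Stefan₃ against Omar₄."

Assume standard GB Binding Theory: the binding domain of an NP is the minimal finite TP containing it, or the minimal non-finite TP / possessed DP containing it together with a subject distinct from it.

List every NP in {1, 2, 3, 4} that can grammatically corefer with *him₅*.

{1}

*him* is a pronoun, so Principle B applies: it must be free in its binding domain.
Binding domain of *him₅*: the matrix TP, whose subject is [Pavel₁'s student]₂.
*Pavel₁* and the pronoun do not c-command one another → neither Principle B nor Principle C is at stake; coindexation permitted.
*[Pavel₁'s student]₂* c-commands the pronoun within its binding domain → coindexation would violate Principle B.
*Stefan₃*: the pronoun c-commands this R-expression → coindexation would violate Principle C on *Stefan₃*.
*Omar₄*: the pronoun c-commands this R-expression → coindexation would violate Principle C on *Omar₄*.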